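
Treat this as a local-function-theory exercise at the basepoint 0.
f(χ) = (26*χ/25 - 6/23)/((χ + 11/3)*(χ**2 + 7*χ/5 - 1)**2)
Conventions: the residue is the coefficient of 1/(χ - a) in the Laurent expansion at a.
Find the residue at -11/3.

At the order-1 pole -11/3 set g(χ) = (χ - (-11/3))*f(χ) = (26*χ/25 - 6/23)/(χ**2 + 7*χ/5 - 1)**2.
Simple pole: residue = g(a) at a = -11/3, which is -27108/355649.

The residue is -27108/355649.


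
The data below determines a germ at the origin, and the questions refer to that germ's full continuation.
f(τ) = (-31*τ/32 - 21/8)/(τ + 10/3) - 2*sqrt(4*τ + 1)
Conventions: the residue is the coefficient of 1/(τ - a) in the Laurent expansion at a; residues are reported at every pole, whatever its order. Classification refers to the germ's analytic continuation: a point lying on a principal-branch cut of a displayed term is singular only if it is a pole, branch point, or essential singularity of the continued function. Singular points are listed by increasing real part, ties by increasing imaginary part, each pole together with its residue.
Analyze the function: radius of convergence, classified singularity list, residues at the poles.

Radius of convergence at 0: 1/4.
At -10/3: a pole of order 1; residue 29/48.
At -1/4: an algebraic (square-root) branch point.

Denominator factor (τ + 10/3): pole of order 1 at -10/3, modulus 10/3.
Branch term (-2)*sqrt(1 - τ/(-1/4)): its argument vanishes at τ = -1/4, a square-root branch point, modulus 1/4.
The radius of convergence is the smallest modulus among the singular points: 1/4.
The branch term is analytic at -10/3 and contributes nothing to the residue; only the rational part matters.
At the order-1 pole -10/3 set g(τ) = (τ - (-10/3))*(rational part) = -31*τ/32 - 21/8.
Simple pole: residue = g(a) at a = -10/3, which is 29/48.
List the singular points by increasing real part (a conjugate pair: the negative imaginary part first).


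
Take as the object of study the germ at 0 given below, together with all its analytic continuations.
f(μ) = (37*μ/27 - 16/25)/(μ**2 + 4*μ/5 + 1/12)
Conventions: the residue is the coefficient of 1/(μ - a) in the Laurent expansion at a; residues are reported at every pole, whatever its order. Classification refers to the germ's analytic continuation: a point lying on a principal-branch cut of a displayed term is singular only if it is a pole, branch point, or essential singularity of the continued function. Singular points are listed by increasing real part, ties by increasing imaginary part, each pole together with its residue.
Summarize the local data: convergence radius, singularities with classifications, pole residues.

Radius of convergence at 0: 2/5 - (1/30)*sqrt(69).
At -2/5 - (1/30)*sqrt(69): a pole of order 1; residue 37/54 + (802/3105)*sqrt(69).
At -2/5 + (1/30)*sqrt(69): a pole of order 1; residue 37/54 - (802/3105)*sqrt(69).

Denominator factor (μ**2 + 4*μ/5 + 1/12): discriminant 23/75, real irrational roots -2/5 + (1/30)*sqrt(69) and -2/5 - (1/30)*sqrt(69); poles of order 1, moduli 2/5 - (1/30)*sqrt(69) and 2/5 + (1/30)*sqrt(69).
The radius of convergence is the smallest modulus among the singular points: 2/5 - (1/30)*sqrt(69).
The factor μ**2 + 4*μ/5 + 1/12 splits as (μ - a)(μ - a') with a = -2/5 - (1/30)*sqrt(69), a' = -2/5 + (1/30)*sqrt(69). At the order-1 pole a set g(μ) = (μ - a)*f(μ) = [37*μ/27 - 16/25] / (μ - a').
Simple pole: residue = g(a) at a = -2/5 - (1/30)*sqrt(69), which is 37/54 + (802/3105)*sqrt(69).
The factor μ**2 + 4*μ/5 + 1/12 splits as (μ - a)(μ - a') with a = -2/5 + (1/30)*sqrt(69), a' = -2/5 - (1/30)*sqrt(69). At the order-1 pole a set g(μ) = (μ - a)*f(μ) = [37*μ/27 - 16/25] / (μ - a').
Simple pole: residue = g(a) at a = -2/5 + (1/30)*sqrt(69), which is 37/54 - (802/3105)*sqrt(69).
List the singular points by increasing real part (a conjugate pair: the negative imaginary part first).


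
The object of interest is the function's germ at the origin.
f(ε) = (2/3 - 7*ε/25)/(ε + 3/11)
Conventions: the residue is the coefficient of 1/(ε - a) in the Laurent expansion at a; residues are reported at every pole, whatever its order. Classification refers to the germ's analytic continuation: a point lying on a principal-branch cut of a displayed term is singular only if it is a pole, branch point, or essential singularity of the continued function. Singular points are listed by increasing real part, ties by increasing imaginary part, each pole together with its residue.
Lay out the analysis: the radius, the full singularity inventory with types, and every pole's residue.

Radius of convergence at 0: 3/11.
At -3/11: a pole of order 1; residue 613/825.

Denominator factor (ε + 3/11): pole of order 1 at -3/11, modulus 3/11.
The radius of convergence is the smallest modulus among the singular points: 3/11.
At the order-1 pole -3/11 set g(ε) = (ε - (-3/11))*f(ε) = 2/3 - 7*ε/25.
Simple pole: residue = g(a) at a = -3/11, which is 613/825.


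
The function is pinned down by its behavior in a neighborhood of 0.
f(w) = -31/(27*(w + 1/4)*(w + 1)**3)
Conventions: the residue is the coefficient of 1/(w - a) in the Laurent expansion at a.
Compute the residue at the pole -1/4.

The residue is -1984/729.

At the order-1 pole -1/4 set g(w) = (w - (-1/4))*f(w) = -31/(27*(w + 1)**3).
Simple pole: residue = g(a) at a = -1/4, which is -1984/729.


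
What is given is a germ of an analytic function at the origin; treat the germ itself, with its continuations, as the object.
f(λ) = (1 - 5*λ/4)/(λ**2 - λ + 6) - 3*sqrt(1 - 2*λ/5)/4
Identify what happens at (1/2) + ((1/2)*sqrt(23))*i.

The point is a pole of order 1.

The denominator factor λ**2 - λ + 6 vanishes at (1/2) + ((1/2)*sqrt(23))*i and appears to the power 1; the numerator there equals (3/8) - ((5/8)*sqrt(23))*i, nonzero, and no other factor vanishes.
The branch terms are analytic at this point.
Hence a pole whose order is the multiplicity, 1.


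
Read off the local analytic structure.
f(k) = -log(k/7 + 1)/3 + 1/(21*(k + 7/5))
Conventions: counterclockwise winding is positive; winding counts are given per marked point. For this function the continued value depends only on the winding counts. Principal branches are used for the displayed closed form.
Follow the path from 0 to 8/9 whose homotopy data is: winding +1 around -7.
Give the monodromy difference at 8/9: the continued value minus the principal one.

Continued minus principal equals -(2/3)*pi*i.

The rational part is single-valued and drops out of the difference; each branch term changes only by its own monodromy.
(-1/3)*log(1 - k/(-7)): each positive loop around -7 adds 2*pi*i to the log, so winding +1 contributes (-1/3)*(1)*2*pi*i = -(2/3)*pi*i.
Summing the contributions at k = 8/9 gives -(2/3)*pi*i.


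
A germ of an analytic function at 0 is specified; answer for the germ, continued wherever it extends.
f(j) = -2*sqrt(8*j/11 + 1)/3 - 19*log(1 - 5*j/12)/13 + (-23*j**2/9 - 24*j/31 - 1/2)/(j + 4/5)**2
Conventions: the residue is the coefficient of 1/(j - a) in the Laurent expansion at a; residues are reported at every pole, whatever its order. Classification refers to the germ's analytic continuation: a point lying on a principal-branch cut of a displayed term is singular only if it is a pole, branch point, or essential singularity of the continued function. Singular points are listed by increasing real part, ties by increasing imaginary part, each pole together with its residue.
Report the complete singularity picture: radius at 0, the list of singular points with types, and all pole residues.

Radius of convergence at 0: 4/5.
At -11/8: an algebraic (square-root) branch point.
At -4/5: a pole of order 2; residue 4624/1395.
At 12/5: a logarithmic branch point.

Denominator factor (j + 4/5)^2: pole of order 2 at -4/5, modulus 4/5.
Branch term (-19/13)*log(1 - j/(12/5)): its argument vanishes at j = 12/5, a logarithmic branch point, modulus 12/5.
Branch term (-2/3)*sqrt(1 - j/(-11/8)): its argument vanishes at j = -11/8, a square-root branch point, modulus 11/8.
The radius of convergence is the smallest modulus among the singular points: 4/5.
The branch terms are analytic at -4/5 and contribute nothing to the residue; only the rational part matters.
At the order-2 pole -4/5 set g(j) = (j - (-4/5))^2*(rational part) = -23*j**2/9 - 24*j/31 - 1/2.
Order-2 pole: residue = g'(a); g'(-4/5) = 4624/1395, so the residue is 4624/1395.
List the singular points by increasing real part (a conjugate pair: the negative imaginary part first).


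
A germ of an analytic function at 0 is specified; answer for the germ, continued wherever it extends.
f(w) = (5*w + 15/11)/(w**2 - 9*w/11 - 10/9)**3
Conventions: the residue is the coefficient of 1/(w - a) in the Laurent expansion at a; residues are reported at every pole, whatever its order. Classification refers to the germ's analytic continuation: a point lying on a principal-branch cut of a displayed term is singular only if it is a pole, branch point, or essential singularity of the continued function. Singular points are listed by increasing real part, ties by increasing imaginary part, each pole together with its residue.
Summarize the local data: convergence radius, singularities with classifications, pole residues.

Radius of convergence at 0: -9/22 + (1/66)*sqrt(5569).
At 9/22 - (1/66)*sqrt(5569): a pole of order 3; residue -(800496675/172715635009)*sqrt(5569).
At 9/22 + (1/66)*sqrt(5569): a pole of order 3; residue (800496675/172715635009)*sqrt(5569).

Denominator factor (w**2 - 9*w/11 - 10/9)^3: discriminant 5569/1089, real irrational roots 9/22 + (1/66)*sqrt(5569) and 9/22 - (1/66)*sqrt(5569); poles of order 3, moduli 9/22 + (1/66)*sqrt(5569) and -9/22 + (1/66)*sqrt(5569).
The radius of convergence is the smallest modulus among the singular points: -9/22 + (1/66)*sqrt(5569).
The factor w**2 - 9*w/11 - 10/9 splits as (w - a)(w - a') with a = 9/22 - (1/66)*sqrt(5569), a' = 9/22 + (1/66)*sqrt(5569). At the order-3 pole a set g(w) = (w - a)^3*f(w) = [5*w + 15/11] / (w - a')^3.
Order-3 pole: residue = g''(a)/2; g''(9/22 - (1/66)*sqrt(5569)) = -(1600993350/172715635009)*sqrt(5569), so the residue is -(800496675/172715635009)*sqrt(5569).
The factor w**2 - 9*w/11 - 10/9 splits as (w - a)(w - a') with a = 9/22 + (1/66)*sqrt(5569), a' = 9/22 - (1/66)*sqrt(5569). At the order-3 pole a set g(w) = (w - a)^3*f(w) = [5*w + 15/11] / (w - a')^3.
Order-3 pole: residue = g''(a)/2; g''(9/22 + (1/66)*sqrt(5569)) = (1600993350/172715635009)*sqrt(5569), so the residue is (800496675/172715635009)*sqrt(5569).
List the singular points by increasing real part (a conjugate pair: the negative imaginary part first).


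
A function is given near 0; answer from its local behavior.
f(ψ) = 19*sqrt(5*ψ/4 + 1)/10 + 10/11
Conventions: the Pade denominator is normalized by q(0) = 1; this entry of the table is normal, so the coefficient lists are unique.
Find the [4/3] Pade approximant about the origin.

Taylor coefficients needed (expand at 0): a_0 = 309/110, a_1 = 19/16, a_2 = -95/256, a_3 = 475/2048, a_4 = -11875/65536, a_5 = 83125/524288, a_6 = -1246875/8388608, a_7 = 9796875/67108864.
Write the denominator as Q(ψ) = 1 + q1*ψ + q2*ψ^2 + q3*ψ^3. Requiring Q*f - P = O(ψ^8) with deg P <= 4 kills the coefficients of ψ^5..ψ^7 in Q*f:
  ψ^5: a_5 + q1*a_4 + q2*a_3 + q3*a_2 = 0, i.e. 83125/524288 + (-11875/65536)*q1 + (475/2048)*q2 + (-95/256)*q3 = 0.
  ψ^6: a_6 + q1*a_5 + q2*a_4 + q3*a_3 = 0, i.e. -1246875/8388608 + (83125/524288)*q1 + (-11875/65536)*q2 + (475/2048)*q3 = 0.
  ψ^7: a_7 + q1*a_6 + q2*a_5 + q3*a_4 = 0, i.e. 9796875/67108864 + (-1246875/8388608)*q1 + (83125/524288)*q2 + (-11875/65536)*q3 = 0.
Solving this linear system: q1 = 15/8, q2 = 125/128, q3 = 125/1024.
The numerator is Q*f truncated at degree 4: P0 = a_0 = 309/110; P1 = a_1 + q1*a_0 = 71/11; P2 = a_2 + q1*a_1 + q2*a_0 = 6475/1408; P3 = a_3 + q1*a_2 + q2*a_1 + q3*a_0 = 2925/2816; P4 = a_4 + q1*a_3 + q2*a_2 + q3*a_1 = 2375/65536.

The Pade approximant has numerator coefficients [309/110, 71/11, 6475/1408, 2925/2816, 2375/65536]; denominator coefficients [1, 15/8, 125/128, 125/1024].


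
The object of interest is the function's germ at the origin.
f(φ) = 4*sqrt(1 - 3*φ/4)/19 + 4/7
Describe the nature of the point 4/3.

The term (4/19)*sqrt(1 - φ/(4/3)) has argument 1 - 4/3/(4/3) = 0 at 4/3: a square-root (algebraic, two-sheeted) branch point; the remaining terms are analytic or single-valued there.

The point is an algebraic (square-root) branch point.


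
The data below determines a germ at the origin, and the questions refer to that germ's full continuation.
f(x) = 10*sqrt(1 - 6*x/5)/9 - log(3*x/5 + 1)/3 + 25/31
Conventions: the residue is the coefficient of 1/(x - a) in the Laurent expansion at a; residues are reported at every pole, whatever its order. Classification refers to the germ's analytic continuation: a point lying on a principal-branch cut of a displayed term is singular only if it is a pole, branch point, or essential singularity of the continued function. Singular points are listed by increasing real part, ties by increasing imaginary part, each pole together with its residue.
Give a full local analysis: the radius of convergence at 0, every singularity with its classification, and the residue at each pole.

Branch term (10/9)*sqrt(1 - x/(5/6)): its argument vanishes at x = 5/6, a square-root branch point, modulus 5/6.
Branch term (-1/3)*log(1 - x/(-5/3)): its argument vanishes at x = -5/3, a logarithmic branch point, modulus 5/3.
The radius of convergence is the smallest modulus among the singular points: 5/6.
List the singular points by increasing real part (a conjugate pair: the negative imaginary part first).

Radius of convergence at 0: 5/6.
At -5/3: a logarithmic branch point.
At 5/6: an algebraic (square-root) branch point.


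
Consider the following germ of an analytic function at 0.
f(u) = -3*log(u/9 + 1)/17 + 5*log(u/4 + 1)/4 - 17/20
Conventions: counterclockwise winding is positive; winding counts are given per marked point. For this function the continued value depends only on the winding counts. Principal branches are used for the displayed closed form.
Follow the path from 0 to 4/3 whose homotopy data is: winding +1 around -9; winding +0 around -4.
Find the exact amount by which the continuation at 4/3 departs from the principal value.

Continued minus principal equals -(6/17)*pi*i.

The rational part is single-valued and drops out of the difference; each branch term changes only by its own monodromy.
(5/4)*log(1 - u/(-4)): winding 0 around -4, so this term returns to its principal value, contribution 0.
(-3/17)*log(1 - u/(-9)): each positive loop around -9 adds 2*pi*i to the log, so winding +1 contributes (-3/17)*(1)*2*pi*i = -(6/17)*pi*i.
Summing the contributions at u = 4/3 gives -(6/17)*pi*i.


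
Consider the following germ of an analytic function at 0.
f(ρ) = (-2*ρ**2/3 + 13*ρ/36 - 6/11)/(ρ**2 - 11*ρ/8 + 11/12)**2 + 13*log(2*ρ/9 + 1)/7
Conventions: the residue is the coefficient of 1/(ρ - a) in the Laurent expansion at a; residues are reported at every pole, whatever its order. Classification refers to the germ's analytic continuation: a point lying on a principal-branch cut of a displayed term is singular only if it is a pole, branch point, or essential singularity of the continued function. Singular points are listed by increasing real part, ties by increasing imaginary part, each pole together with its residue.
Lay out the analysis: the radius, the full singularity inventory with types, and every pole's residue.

Radius of convergence at 0: (1/6)*sqrt(33).
At -9/2: a logarithmic branch point.
At (11/16) - ((1/48)*sqrt(1023))*i: a pole of order 2; residue -((92080/3837273)*sqrt(1023))*i.
At (11/16) + ((1/48)*sqrt(1023))*i: a pole of order 2; residue ((92080/3837273)*sqrt(1023))*i.


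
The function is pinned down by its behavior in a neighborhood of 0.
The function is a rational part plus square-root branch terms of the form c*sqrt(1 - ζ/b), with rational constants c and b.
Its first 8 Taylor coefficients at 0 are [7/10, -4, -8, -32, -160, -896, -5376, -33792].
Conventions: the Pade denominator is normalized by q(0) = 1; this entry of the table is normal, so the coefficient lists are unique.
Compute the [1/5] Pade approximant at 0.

The Pade approximant has numerator coefficients [7/10, -3475389/575045]; denominator coefficients [1, -335774/115009, -604320/115009, -2033120/115009, -7586240/115009, -23748480/115009].

Taylor coefficients needed (read off): a_0 = 7/10, a_1 = -4, a_2 = -8, a_3 = -32, a_4 = -160, a_5 = -896, a_6 = -5376.
Write the denominator as Q(ζ) = 1 + q1*ζ + q2*ζ^2 + q3*ζ^3 + q4*ζ^4 + q5*ζ^5. Requiring Q*f - P = O(ζ^7) with deg P <= 1 kills the coefficients of ζ^2..ζ^6 in Q*f:
  ζ^2: a_2 + q1*a_1 + q2*a_0 = 0, i.e. -8 + (-4)*q1 + (7/10)*q2 = 0.
  ζ^3: a_3 + q1*a_2 + q2*a_1 + q3*a_0 = 0, i.e. -32 + (-8)*q1 + (-4)*q2 + (7/10)*q3 = 0.
  ζ^4: a_4 + q1*a_3 + q2*a_2 + q3*a_1 + q4*a_0 = 0, i.e. -160 + (-32)*q1 + (-8)*q2 + (-4)*q3 + (7/10)*q4 = 0.
  ζ^5: a_5 + q1*a_4 + q2*a_3 + q3*a_2 + q4*a_1 + q5*a_0 = 0, i.e. -896 + (-160)*q1 + (-32)*q2 + (-8)*q3 + (-4)*q4 + (7/10)*q5 = 0.
  ζ^6: a_6 + q1*a_5 + q2*a_4 + q3*a_3 + q4*a_2 + q5*a_1 = 0, i.e. -5376 + (-896)*q1 + (-160)*q2 + (-32)*q3 + (-8)*q4 + (-4)*q5 = 0.
Solving this linear system: q1 = -335774/115009, q2 = -604320/115009, q3 = -2033120/115009, q4 = -7586240/115009, q5 = -23748480/115009.
The numerator is Q*f truncated at degree 1: P0 = a_0 = 7/10; P1 = a_1 + q1*a_0 = -3475389/575045.


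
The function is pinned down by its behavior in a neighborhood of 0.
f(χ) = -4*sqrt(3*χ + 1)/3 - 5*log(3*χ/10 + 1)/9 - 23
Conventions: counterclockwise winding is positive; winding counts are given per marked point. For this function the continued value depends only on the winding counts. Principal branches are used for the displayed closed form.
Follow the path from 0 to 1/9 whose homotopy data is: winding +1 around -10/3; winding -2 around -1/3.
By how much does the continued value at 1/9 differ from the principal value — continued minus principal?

The rational part is single-valued and drops out of the difference; each branch term changes only by its own monodromy.
(-4/3)*sqrt(1 - χ/(-1/3)): winding -2 is even, the square root returns to the same sheet, contribution 0.
(-5/9)*log(1 - χ/(-10/3)): each positive loop around -10/3 adds 2*pi*i to the log, so winding +1 contributes (-5/9)*(1)*2*pi*i = -(10/9)*pi*i.
Summing the contributions at χ = 1/9 gives -(10/9)*pi*i.

Continued minus principal equals -(10/9)*pi*i.


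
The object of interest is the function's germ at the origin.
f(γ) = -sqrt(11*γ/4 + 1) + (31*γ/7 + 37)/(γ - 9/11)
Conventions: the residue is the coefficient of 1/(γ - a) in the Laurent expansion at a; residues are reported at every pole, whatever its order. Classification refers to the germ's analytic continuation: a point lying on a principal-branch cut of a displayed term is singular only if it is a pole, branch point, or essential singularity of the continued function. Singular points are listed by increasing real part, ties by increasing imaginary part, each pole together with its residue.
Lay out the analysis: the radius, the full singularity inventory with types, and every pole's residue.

Radius of convergence at 0: 4/11.
At -4/11: an algebraic (square-root) branch point.
At 9/11: a pole of order 1; residue 3128/77.

Denominator factor (γ - 9/11): pole of order 1 at 9/11, modulus 9/11.
Branch term (-1)*sqrt(1 - γ/(-4/11)): its argument vanishes at γ = -4/11, a square-root branch point, modulus 4/11.
The radius of convergence is the smallest modulus among the singular points: 4/11.
The branch term is analytic at 9/11 and contributes nothing to the residue; only the rational part matters.
At the order-1 pole 9/11 set g(γ) = (γ - (9/11))*(rational part) = 31*γ/7 + 37.
Simple pole: residue = g(a) at a = 9/11, which is 3128/77.
List the singular points by increasing real part (a conjugate pair: the negative imaginary part first).


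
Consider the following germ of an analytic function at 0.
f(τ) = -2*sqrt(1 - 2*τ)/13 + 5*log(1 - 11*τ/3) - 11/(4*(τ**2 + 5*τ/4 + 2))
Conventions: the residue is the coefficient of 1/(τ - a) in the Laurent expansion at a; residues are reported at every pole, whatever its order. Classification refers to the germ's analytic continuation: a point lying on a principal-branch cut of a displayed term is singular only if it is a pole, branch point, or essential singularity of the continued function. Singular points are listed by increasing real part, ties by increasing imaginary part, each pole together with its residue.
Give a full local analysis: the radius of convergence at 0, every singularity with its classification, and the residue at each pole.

Radius of convergence at 0: 3/11.
At (-5/8) - ((1/8)*sqrt(103))*i: a pole of order 1; residue -((11/103)*sqrt(103))*i.
At (-5/8) + ((1/8)*sqrt(103))*i: a pole of order 1; residue ((11/103)*sqrt(103))*i.
At 3/11: a logarithmic branch point.
At 1/2: an algebraic (square-root) branch point.

Denominator factor (τ**2 + 5*τ/4 + 2): discriminant -103/16, complex-conjugate roots (-5/8) + ((1/8)*sqrt(103))*i and (-5/8) - ((1/8)*sqrt(103))*i; poles of order 1, moduli sqrt(2) and sqrt(2).
Branch term (5)*log(1 - τ/(3/11)): its argument vanishes at τ = 3/11, a logarithmic branch point, modulus 3/11.
Branch term (-2/13)*sqrt(1 - τ/(1/2)): its argument vanishes at τ = 1/2, a square-root branch point, modulus 1/2.
The radius of convergence is the smallest modulus among the singular points: 3/11.
The branch terms are analytic at (-5/8) - ((1/8)*sqrt(103))*i and contribute nothing to the residue; only the rational part matters.
The factor τ**2 + 5*τ/4 + 2 splits as (τ - a)(τ - a') with a = (-5/8) - ((1/8)*sqrt(103))*i, a' = (-5/8) + ((1/8)*sqrt(103))*i. At the order-1 pole a set g(τ) = (τ - a)*(rational part) = [-11/4] / (τ - a').
Simple pole: residue = g(a) at a = (-5/8) - ((1/8)*sqrt(103))*i, which is -((11/103)*sqrt(103))*i.
The branch terms are analytic at (-5/8) + ((1/8)*sqrt(103))*i and contribute nothing to the residue; only the rational part matters.
The factor τ**2 + 5*τ/4 + 2 splits as (τ - a)(τ - a') with a = (-5/8) + ((1/8)*sqrt(103))*i, a' = (-5/8) - ((1/8)*sqrt(103))*i. At the order-1 pole a set g(τ) = (τ - a)*(rational part) = [-11/4] / (τ - a').
Simple pole: residue = g(a) at a = (-5/8) + ((1/8)*sqrt(103))*i, which is ((11/103)*sqrt(103))*i.
List the singular points by increasing real part (a conjugate pair: the negative imaginary part first).


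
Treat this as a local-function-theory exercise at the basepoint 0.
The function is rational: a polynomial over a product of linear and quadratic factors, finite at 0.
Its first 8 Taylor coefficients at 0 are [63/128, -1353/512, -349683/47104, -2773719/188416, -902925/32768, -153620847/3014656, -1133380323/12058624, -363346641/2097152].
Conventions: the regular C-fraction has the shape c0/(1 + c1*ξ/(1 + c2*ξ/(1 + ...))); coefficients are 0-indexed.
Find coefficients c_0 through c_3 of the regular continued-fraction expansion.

Taylor coefficients (read off): a_0 = 63/128, a_1 = -1353/512, a_2 = -349683/47104, a_3 = -2773719/188416.
c0 = a_0 = 63/128. Peel one level at a time: if S = 1 + c*ξ/S' with S'(0) = 1, then c is the ξ-coefficient of S and S' = c*ξ/(S - 1).
S_1 = c0/f = 1 + (451/84)*ξ + (1781501/40572)*ξ^2 + ...; c1 = 451/84.
S_2 = c1*ξ/(S_1 - 1) = 1 + (-1781501/217833)*ξ + (249741937/107599129)*ξ^2 + ...; c2 = -1781501/217833.
S_3 = c2*ξ/(S_2 - 1) = 1 + (5244580677/18479509873)*ξ + ...; c3 = 5244580677/18479509873.

The regular C-fraction coefficients are [63/128, 451/84, -1781501/217833, 5244580677/18479509873].


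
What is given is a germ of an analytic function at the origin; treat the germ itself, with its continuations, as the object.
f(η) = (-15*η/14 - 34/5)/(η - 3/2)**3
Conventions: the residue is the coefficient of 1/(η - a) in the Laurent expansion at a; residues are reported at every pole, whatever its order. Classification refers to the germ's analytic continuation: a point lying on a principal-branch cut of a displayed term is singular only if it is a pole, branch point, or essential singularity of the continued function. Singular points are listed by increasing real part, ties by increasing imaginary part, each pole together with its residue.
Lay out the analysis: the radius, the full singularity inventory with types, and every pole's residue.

Radius of convergence at 0: 3/2.
At 3/2: a pole of order 3; residue 0.

Denominator factor (η - 3/2)^3: pole of order 3 at 3/2, modulus 3/2.
The radius of convergence is the smallest modulus among the singular points: 3/2.
At the order-3 pole 3/2 set g(η) = (η - (3/2))^3*f(η) = -15*η/14 - 34/5.
Order-3 pole: residue = g''(a)/2; g''(3/2) = 0, so the residue is 0.


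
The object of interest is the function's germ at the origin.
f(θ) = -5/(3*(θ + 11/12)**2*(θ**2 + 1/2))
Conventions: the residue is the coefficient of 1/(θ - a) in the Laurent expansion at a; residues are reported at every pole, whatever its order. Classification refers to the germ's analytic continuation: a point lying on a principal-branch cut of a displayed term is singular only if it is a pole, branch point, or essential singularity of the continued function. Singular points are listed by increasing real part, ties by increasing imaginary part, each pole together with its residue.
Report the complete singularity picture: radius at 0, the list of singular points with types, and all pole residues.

Denominator factor (θ + 11/12)^2: pole of order 2 at -11/12, modulus 11/12.
Denominator factor (θ**2 + 1/2): discriminant -2, complex-conjugate roots ((1/2)*sqrt(2))*i and -((1/2)*sqrt(2))*i; poles of order 1, moduli (1/2)*sqrt(2) and (1/2)*sqrt(2).
The radius of convergence is the smallest modulus among the singular points: (1/2)*sqrt(2).
At the order-2 pole -11/12 set g(θ) = (θ - (-11/12))^2*f(θ) = -5/(3*(θ**2 + 1/2)).
Order-2 pole: residue = g'(a); g'(-11/12) = -63360/37249, so the residue is -63360/37249.
The factor θ**2 + 1/2 splits as (θ - a)(θ - a') with a = -((1/2)*sqrt(2))*i, a' = ((1/2)*sqrt(2))*i. At the order-1 pole a set g(θ) = (θ - a)*f(θ) = [-5/(3*(θ + 11/12)**2)] / (θ - a').
Simple pole: residue = g(a) at a = -((1/2)*sqrt(2))*i, which is (31680/37249) - ((5880/37249)*sqrt(2))*i.
The factor θ**2 + 1/2 splits as (θ - a)(θ - a') with a = ((1/2)*sqrt(2))*i, a' = -((1/2)*sqrt(2))*i. At the order-1 pole a set g(θ) = (θ - a)*f(θ) = [-5/(3*(θ + 11/12)**2)] / (θ - a').
Simple pole: residue = g(a) at a = ((1/2)*sqrt(2))*i, which is (31680/37249) + ((5880/37249)*sqrt(2))*i.
List the singular points by increasing real part (a conjugate pair: the negative imaginary part first).

Radius of convergence at 0: (1/2)*sqrt(2).
At -11/12: a pole of order 2; residue -63360/37249.
At -((1/2)*sqrt(2))*i: a pole of order 1; residue (31680/37249) - ((5880/37249)*sqrt(2))*i.
At ((1/2)*sqrt(2))*i: a pole of order 1; residue (31680/37249) + ((5880/37249)*sqrt(2))*i.


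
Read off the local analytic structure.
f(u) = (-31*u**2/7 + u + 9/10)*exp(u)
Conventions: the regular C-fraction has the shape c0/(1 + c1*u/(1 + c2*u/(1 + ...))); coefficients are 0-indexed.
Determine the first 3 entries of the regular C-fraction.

Taylor coefficients (expand at 0): a_0 = 9/10, a_1 = 19/10, a_2 = -417/140.
c0 = a_0 = 9/10. Peel one level at a time: if S = 1 + c*u/S' with S'(0) = 1, then c is the u-coefficient of S and S' = c*u/(S - 1).
S_1 = c0/f = 1 + (-19/9)*u + (8807/1134)*u^2 + ...; c1 = -19/9.
S_2 = c1*u/(S_1 - 1) = 1 + (8807/2394)*u + ...; c2 = 8807/2394.

The regular C-fraction coefficients are [9/10, -19/9, 8807/2394].


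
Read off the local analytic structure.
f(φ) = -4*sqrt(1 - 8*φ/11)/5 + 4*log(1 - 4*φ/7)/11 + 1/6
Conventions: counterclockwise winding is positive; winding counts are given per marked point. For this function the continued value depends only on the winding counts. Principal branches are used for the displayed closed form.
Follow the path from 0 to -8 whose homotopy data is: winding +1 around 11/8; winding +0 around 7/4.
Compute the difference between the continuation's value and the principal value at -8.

The rational part is single-valued and drops out of the difference; each branch term changes only by its own monodromy.
(4/11)*log(1 - φ/(7/4)): winding 0 around 7/4, so this term returns to its principal value, contribution 0.
(-4/5)*sqrt(1 - φ/(11/8)): winding +1 is odd, the square root flips sign, contributing -2*(-4/5)*sqrt(1 - (-8)/(11/8)) = -2*(-4/5)*sqrt(75/11) = (8/11)*sqrt(33).
Summing the contributions at φ = -8 gives (8/11)*sqrt(33).

Continued minus principal equals (8/11)*sqrt(33).


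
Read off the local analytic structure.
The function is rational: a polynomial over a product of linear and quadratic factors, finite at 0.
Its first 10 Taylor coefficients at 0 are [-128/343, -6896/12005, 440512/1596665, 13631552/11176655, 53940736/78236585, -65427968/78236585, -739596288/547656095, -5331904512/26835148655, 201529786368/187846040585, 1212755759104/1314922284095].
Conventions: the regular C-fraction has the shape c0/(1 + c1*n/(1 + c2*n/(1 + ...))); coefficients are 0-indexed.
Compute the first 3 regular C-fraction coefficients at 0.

The regular C-fraction coefficients are [-128/343, -431/280, 4630739/2292920].

Taylor coefficients (read off): a_0 = -128/343, a_1 = -6896/12005, a_2 = 440512/1596665.
c0 = a_0 = -128/343. Peel one level at a time: if S = 1 + c*n/S' with S'(0) = 1, then c is the n-coefficient of S and S' = c*n/(S - 1).
S_1 = c0/f = 1 + (-431/280)*n + (4630739/1489600)*n^2 + ...; c1 = -431/280.
S_2 = c1*n/(S_1 - 1) = 1 + (4630739/2292920)*n + ...; c2 = 4630739/2292920.


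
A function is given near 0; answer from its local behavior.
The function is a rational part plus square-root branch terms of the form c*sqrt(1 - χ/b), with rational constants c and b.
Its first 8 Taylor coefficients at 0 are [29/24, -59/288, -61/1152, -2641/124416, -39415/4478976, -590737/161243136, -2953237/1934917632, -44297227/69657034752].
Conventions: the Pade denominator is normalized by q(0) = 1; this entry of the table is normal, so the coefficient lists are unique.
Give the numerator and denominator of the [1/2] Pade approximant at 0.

The Pade approximant has numerator coefficients [29/24, -589487/949104]; denominator coefficients [1, -27245/79092, -6919/474552].

Taylor coefficients needed (read off): a_0 = 29/24, a_1 = -59/288, a_2 = -61/1152, a_3 = -2641/124416.
Write the denominator as Q(χ) = 1 + q1*χ + q2*χ^2. Requiring Q*f - P = O(χ^4) with deg P <= 1 kills the coefficients of χ^2..χ^3 in Q*f:
  χ^2: a_2 + q1*a_1 + q2*a_0 = 0, i.e. -61/1152 + (-59/288)*q1 + (29/24)*q2 = 0.
  χ^3: a_3 + q1*a_2 + q2*a_1 = 0, i.e. -2641/124416 + (-61/1152)*q1 + (-59/288)*q2 = 0.
Solving this linear system: q1 = -27245/79092, q2 = -6919/474552.
The numerator is Q*f truncated at degree 1: P0 = a_0 = 29/24; P1 = a_1 + q1*a_0 = -589487/949104.


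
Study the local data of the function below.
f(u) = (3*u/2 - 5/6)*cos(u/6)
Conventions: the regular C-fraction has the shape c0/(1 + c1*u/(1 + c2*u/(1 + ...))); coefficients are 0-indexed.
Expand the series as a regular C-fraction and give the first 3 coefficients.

The regular C-fraction coefficients are [-5/6, 9/5, -5857/3240].

Taylor coefficients (expand at 0): a_0 = -5/6, a_1 = 3/2, a_2 = 5/432.
c0 = a_0 = -5/6. Peel one level at a time: if S = 1 + c*u/S' with S'(0) = 1, then c is the u-coefficient of S and S' = c*u/(S - 1).
S_1 = c0/f = 1 + (9/5)*u + (5857/1800)*u^2 + ...; c1 = 9/5.
S_2 = c1*u/(S_1 - 1) = 1 + (-5857/3240)*u + ...; c2 = -5857/3240.


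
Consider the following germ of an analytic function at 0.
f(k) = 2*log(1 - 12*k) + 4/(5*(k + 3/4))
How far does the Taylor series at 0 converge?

The radius of convergence is 1/12.

Denominator factor (k + 3/4): pole of order 1 at -3/4, modulus 3/4.
Branch term (2)*log(1 - k/(1/12)): its argument vanishes at k = 1/12, a logarithmic branch point, modulus 1/12.
The radius of convergence is the smallest modulus among the singular points: 1/12.


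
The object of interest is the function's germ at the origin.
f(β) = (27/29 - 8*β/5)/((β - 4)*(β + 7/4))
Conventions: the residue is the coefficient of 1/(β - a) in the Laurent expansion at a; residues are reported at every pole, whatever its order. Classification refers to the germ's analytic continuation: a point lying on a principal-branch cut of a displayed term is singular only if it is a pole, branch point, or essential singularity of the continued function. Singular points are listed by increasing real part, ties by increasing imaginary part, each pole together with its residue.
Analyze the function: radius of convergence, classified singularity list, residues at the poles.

Radius of convergence at 0: 7/4.
At -7/4: a pole of order 1; residue -2164/3335.
At 4: a pole of order 1; residue -3172/3335.

Denominator factor (β + 7/4): pole of order 1 at -7/4, modulus 7/4.
Denominator factor (β - 4): pole of order 1 at 4, modulus 4.
The radius of convergence is the smallest modulus among the singular points: 7/4.
At the order-1 pole -7/4 set g(β) = (β - (-7/4))*f(β) = (27/29 - 8*β/5)/(β - 4).
Simple pole: residue = g(a) at a = -7/4, which is -2164/3335.
At the order-1 pole 4 set g(β) = (β - (4))*f(β) = (27/29 - 8*β/5)/(β + 7/4).
Simple pole: residue = g(a) at a = 4, which is -3172/3335.
List the singular points by increasing real part (a conjugate pair: the negative imaginary part first).


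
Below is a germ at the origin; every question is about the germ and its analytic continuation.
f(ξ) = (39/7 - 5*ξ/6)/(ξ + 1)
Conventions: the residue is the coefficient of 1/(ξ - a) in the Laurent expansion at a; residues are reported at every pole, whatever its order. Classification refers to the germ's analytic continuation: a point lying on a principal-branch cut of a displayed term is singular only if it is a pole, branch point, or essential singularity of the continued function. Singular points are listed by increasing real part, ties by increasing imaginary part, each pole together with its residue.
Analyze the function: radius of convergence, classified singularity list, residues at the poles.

Radius of convergence at 0: 1.
At -1: a pole of order 1; residue 269/42.

Denominator factor (ξ + 1): pole of order 1 at -1, modulus 1.
The radius of convergence is the smallest modulus among the singular points: 1.
At the order-1 pole -1 set g(ξ) = (ξ - (-1))*f(ξ) = 39/7 - 5*ξ/6.
Simple pole: residue = g(a) at a = -1, which is 269/42.


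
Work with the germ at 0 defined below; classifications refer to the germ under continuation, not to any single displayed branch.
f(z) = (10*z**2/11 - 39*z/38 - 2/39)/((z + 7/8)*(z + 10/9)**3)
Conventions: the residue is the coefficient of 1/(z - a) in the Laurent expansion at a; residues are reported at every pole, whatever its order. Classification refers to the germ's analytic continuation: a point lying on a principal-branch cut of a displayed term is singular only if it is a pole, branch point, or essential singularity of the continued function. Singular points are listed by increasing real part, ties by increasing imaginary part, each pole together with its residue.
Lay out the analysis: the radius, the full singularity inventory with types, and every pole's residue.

Radius of convergence at 0: 7/8.
At -10/9: a pole of order 3; residue -1564542864/13348621.
At -7/8: a pole of order 1; residue 1564542864/13348621.

Denominator factor (z + 7/8): pole of order 1 at -7/8, modulus 7/8.
Denominator factor (z + 10/9)^3: pole of order 3 at -10/9, modulus 10/9.
The radius of convergence is the smallest modulus among the singular points: 7/8.
At the order-3 pole -10/9 set g(z) = (z - (-10/9))^3*f(z) = (10*z**2/11 - 39*z/38 - 2/39)/(z + 7/8).
Order-3 pole: residue = g''(a)/2; g''(-10/9) = -3129085728/13348621, so the residue is -1564542864/13348621.
At the order-1 pole -7/8 set g(z) = (z - (-7/8))*f(z) = (10*z**2/11 - 39*z/38 - 2/39)/(z + 10/9)**3.
Simple pole: residue = g(a) at a = -7/8, which is 1564542864/13348621.
List the singular points by increasing real part (a conjugate pair: the negative imaginary part first).


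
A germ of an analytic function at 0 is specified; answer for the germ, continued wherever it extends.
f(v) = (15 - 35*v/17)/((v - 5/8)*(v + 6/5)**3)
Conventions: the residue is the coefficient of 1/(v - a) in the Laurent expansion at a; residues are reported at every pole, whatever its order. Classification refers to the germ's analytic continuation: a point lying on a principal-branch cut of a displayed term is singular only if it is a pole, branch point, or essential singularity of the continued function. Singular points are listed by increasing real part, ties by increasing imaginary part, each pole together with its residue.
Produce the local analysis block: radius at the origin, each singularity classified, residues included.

Denominator factor (v - 5/8): pole of order 1 at 5/8, modulus 5/8.
Denominator factor (v + 6/5)^3: pole of order 3 at -6/5, modulus 6/5.
The radius of convergence is the smallest modulus among the singular points: 5/8.
At the order-3 pole -6/5 set g(v) = (v - (-6/5))^3*f(v) = (15 - 35*v/17)/(v - 5/8).
Order-3 pole: residue = g''(a)/2; g''(-6/5) = -29840000/6613289, so the residue is -14920000/6613289.
At the order-1 pole 5/8 set g(v) = (v - (5/8))*f(v) = (15 - 35*v/17)/(v + 6/5)**3.
Simple pole: residue = g(a) at a = 5/8, which is 14920000/6613289.
List the singular points by increasing real part (a conjugate pair: the negative imaginary part first).

Radius of convergence at 0: 5/8.
At -6/5: a pole of order 3; residue -14920000/6613289.
At 5/8: a pole of order 1; residue 14920000/6613289.


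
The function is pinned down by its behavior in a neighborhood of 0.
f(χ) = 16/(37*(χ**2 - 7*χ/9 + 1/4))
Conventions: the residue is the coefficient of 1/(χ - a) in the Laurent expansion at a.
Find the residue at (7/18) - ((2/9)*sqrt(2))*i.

The residue is ((18/37)*sqrt(2))*i.

The factor χ**2 - 7*χ/9 + 1/4 splits as (χ - a)(χ - a') with a = (7/18) - ((2/9)*sqrt(2))*i, a' = (7/18) + ((2/9)*sqrt(2))*i. At the order-1 pole a set g(χ) = (χ - a)*f(χ) = [16/37] / (χ - a').
Simple pole: residue = g(a) at a = (7/18) - ((2/9)*sqrt(2))*i, which is ((18/37)*sqrt(2))*i.


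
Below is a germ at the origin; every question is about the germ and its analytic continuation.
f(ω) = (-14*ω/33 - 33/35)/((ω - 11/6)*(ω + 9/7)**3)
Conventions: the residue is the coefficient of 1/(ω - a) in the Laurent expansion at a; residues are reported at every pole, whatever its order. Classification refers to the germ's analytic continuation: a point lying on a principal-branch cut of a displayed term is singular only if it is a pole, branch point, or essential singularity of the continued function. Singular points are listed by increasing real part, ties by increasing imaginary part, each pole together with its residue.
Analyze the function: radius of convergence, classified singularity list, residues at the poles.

Radius of convergence at 0: 9/7.
At -9/7: a pole of order 3; residue 637392/11240455.
At 11/6: a pole of order 1; residue -637392/11240455.

Denominator factor (ω + 9/7)^3: pole of order 3 at -9/7, modulus 9/7.
Denominator factor (ω - 11/6): pole of order 1 at 11/6, modulus 11/6.
The radius of convergence is the smallest modulus among the singular points: 9/7.
At the order-3 pole -9/7 set g(ω) = (ω - (-9/7))^3*f(ω) = (-14*ω/33 - 33/35)/(ω - 11/6).
Order-3 pole: residue = g''(a)/2; g''(-9/7) = 1274784/11240455, so the residue is 637392/11240455.
At the order-1 pole 11/6 set g(ω) = (ω - (11/6))*f(ω) = (-14*ω/33 - 33/35)/(ω + 9/7)**3.
Simple pole: residue = g(a) at a = 11/6, which is -637392/11240455.
List the singular points by increasing real part (a conjugate pair: the negative imaginary part first).


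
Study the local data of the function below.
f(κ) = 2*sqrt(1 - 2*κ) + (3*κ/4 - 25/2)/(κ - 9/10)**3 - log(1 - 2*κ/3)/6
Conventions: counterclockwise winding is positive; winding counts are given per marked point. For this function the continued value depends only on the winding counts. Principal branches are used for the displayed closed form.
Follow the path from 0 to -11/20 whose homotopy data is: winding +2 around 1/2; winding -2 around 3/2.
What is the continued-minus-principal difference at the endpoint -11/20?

The rational part is single-valued and drops out of the difference; each branch term changes only by its own monodromy.
(2)*sqrt(1 - κ/(1/2)): winding +2 is even, the square root returns to the same sheet, contribution 0.
(-1/6)*log(1 - κ/(3/2)): each positive loop around 3/2 adds 2*pi*i to the log, so winding -2 contributes (-1/6)*(-2)*2*pi*i = (2/3)*pi*i.
Summing the contributions at κ = -11/20 gives (2/3)*pi*i.

Continued minus principal equals (2/3)*pi*i.
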